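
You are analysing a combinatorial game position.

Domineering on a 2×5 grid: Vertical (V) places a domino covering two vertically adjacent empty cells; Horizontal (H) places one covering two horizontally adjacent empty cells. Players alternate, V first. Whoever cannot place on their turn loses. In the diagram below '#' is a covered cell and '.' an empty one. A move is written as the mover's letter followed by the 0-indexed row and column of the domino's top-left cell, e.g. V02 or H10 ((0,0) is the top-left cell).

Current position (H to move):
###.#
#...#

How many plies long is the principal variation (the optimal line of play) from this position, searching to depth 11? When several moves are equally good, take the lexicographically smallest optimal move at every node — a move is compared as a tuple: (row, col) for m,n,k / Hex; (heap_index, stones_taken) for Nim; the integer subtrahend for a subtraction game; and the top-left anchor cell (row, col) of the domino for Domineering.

PV length from [###.#/#...#]: 1 ply

ply 1, H at ###.#/#...# | H11=-1→###.#/###.#; H12=+1→###.#/#.###*
ply 2: ###.#/#.### is terminal -1 (V); from ###.#/#...# depth 11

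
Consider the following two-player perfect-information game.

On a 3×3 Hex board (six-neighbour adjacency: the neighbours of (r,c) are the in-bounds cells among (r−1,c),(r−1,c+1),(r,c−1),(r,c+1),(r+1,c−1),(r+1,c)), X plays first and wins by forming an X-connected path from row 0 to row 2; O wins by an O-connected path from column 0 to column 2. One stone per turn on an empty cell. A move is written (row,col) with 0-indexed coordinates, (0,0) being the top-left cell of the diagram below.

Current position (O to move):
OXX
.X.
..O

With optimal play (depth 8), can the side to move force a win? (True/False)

ply 1, O at OXX/.X./..O | (1,0)=-1→OXX/OX./..O*; (1,2)=-1→OXX/.XO/..O; (2,0)=-1→OXX/.X./O.O; (2,1)=-1→OXX/.X./.OO
ply 2, X at OXX/OX./..O | (1,2)=+1→OXX/OXX/..O*; (2,0)=+1→OXX/OX./X.O; (2,1)=+1→OXX/OX./.XO
ply 3, O at OXX/OXX/..O | (2,0)=-1→OXX/OXX/O.O*; (2,1)=-1→OXX/OXX/.OO
ply 4, X at OXX/OXX/O.O | (2,1)=+1→OXX/OXX/OXO*
ply 5: OXX/OXX/OXO is terminal -1 (O); from OXX/.X./..O depth 8

O winning at [OXX/.X./..O]: False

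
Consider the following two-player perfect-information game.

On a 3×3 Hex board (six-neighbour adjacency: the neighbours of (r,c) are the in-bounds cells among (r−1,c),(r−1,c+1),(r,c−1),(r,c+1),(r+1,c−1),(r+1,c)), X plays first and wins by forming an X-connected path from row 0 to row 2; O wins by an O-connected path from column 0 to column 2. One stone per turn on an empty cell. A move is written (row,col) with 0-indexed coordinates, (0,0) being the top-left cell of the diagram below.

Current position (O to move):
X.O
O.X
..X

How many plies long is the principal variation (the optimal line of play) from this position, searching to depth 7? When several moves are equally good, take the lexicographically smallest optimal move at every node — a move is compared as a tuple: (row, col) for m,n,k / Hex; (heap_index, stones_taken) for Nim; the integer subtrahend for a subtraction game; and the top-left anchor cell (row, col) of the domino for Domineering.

PV length from [X.O/O.X/..X]: 1 ply

[X.O/O.X/..X] O move#1: (0,1):+1/XOO/O.X/..X*, (1,1):+1/X.O/OOX/..X, (2,0):+1/X.O/O.X/O.X, (2,1):+1/X.O/O.X/.OX
[XOO/O.X/..X] end (terminal -1, X#2); searched X.O/O.X/..X to 7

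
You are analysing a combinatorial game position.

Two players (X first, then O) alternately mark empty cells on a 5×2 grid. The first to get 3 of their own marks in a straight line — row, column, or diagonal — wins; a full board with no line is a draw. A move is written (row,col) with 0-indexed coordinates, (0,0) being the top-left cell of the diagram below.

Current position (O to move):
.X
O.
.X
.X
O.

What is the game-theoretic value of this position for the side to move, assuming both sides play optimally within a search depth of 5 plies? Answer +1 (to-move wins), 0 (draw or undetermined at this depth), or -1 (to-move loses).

ply 1, O at .X/O./.X/.X/O. | (0,0)=-1→OX/O./.X/.X/O.*; (1,1)=-1→.X/OO/.X/.X/O.; (2,0)=-1→.X/O./OX/.X/O.; (3,0)=-1→.X/O./.X/OX/O.; (4,1)=-1→.X/O./.X/.X/OO
ply 2, X at OX/O./.X/.X/O. | (1,1)=+1→OX/OX/.X/.X/O.*; (2,0)=+1→OX/O./XX/.X/O.; (3,0)=-1→OX/O./.X/XX/O.; (4,1)=+1→OX/O./.X/.X/OX
ply 3: OX/OX/.X/.X/O. is terminal -1 (O); from .X/O./.X/.X/O. depth 5

value(.X/O./.X/.X/O., O) = -1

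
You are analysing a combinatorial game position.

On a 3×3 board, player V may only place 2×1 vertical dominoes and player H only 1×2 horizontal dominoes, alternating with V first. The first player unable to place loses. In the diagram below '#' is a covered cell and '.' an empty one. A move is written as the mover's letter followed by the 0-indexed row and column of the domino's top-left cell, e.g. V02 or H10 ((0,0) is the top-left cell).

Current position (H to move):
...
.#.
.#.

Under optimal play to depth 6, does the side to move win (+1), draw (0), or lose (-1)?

value(.../.#./.#., H) = -1

p1 H@[.../.#./.#.]: H00[##./.#./.#.]-1* H01[.##/.#./.#.]-1
p2 V@[##./.#./.#.]: V02[###/.##/.#.]+1* V10[##./##./##.]+1 V12[##./.##/.##]+1
p3 H@[###/.##/.#.] terminal -1; root [.../.#./.#.] d6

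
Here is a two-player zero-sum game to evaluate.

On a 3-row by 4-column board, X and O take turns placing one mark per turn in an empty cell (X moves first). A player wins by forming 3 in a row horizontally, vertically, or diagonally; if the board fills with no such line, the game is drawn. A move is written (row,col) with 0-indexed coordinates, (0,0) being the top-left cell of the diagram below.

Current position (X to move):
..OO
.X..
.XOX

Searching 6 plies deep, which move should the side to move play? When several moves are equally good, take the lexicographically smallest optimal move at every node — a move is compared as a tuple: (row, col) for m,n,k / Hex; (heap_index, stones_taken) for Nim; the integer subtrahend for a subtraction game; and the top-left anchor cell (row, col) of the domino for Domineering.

X's best at [..OO/.X../.XOX]: (0,1)

ply 1, X at ..OO/.X../.XOX | (0,0)=-1→X.OO/.X../.XOX; (0,1)=+1→.XOO/.X../.XOX*; (1,0)=-1→..OO/XX../.XOX; (1,2)=-1→..OO/.XX./.XOX; (1,3)=-1→..OO/.X.X/.XOX; (2,0)=-1→..OO/.X../XXOX
ply 2: .XOO/.X../.XOX is terminal -1 (O); from ..OO/.X../.XOX depth 6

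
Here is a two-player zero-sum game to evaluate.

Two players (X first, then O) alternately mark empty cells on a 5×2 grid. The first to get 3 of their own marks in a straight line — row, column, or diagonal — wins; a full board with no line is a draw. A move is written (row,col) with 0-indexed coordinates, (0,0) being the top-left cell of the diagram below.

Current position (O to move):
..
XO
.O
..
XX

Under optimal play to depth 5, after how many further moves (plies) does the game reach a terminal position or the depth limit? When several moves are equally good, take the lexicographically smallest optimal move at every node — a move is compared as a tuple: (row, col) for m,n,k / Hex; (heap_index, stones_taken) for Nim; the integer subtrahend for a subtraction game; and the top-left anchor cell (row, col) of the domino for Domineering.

[../XO/.O/../XX] O move#1: (0,0):+1/O./XO/.O/../XX*, (0,1):+1/.O/XO/.O/../XX, (2,0):+1/../XO/OO/../XX, (3,0):+1/../XO/.O/O./XX, (3,1):+1/../XO/.O/.O/XX
[O./XO/.O/../XX] X move#2: (0,1):-1/OX/XO/.O/../XX*, (2,0):-1/O./XO/XO/../XX, (3,0):-1/O./XO/.O/X./XX, (3,1):-1/O./XO/.O/.X/XX
[OX/XO/.O/../XX] O move#3: (2,0):+0/OX/XO/OO/../XX, (3,0):+0/OX/XO/.O/O./XX, (3,1):+1/OX/XO/.O/.O/XX*
[OX/XO/.O/.O/XX] end (terminal -1, X#4); searched ../XO/.O/../XX to 5

PV length from [../XO/.O/../XX]: 3 plies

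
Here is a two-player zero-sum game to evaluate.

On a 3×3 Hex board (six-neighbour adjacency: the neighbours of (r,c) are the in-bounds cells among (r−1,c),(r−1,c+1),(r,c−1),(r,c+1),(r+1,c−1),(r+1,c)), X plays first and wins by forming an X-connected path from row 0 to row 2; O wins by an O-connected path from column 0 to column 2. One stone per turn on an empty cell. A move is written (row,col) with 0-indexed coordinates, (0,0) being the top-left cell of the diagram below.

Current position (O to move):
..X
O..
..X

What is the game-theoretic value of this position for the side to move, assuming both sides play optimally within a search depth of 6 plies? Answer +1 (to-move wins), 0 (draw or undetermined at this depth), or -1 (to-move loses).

p1 O@[..X/O../..X]: (0,0)[O.X/O../..X]-1* (0,1)[.OX/O../..X]-1 (1,1)[..X/OO./..X]-1 (1,2)[..X/O.O/..X]-1 (2,0)[..X/O../O.X]-1 (2,1)[..X/O../.OX]-1
p2 X@[O.X/O../..X]: (0,1)[OXX/O../..X]+1* (1,1)[O.X/OX./..X]+1 (1,2)[O.X/O.X/..X]+1 (2,0)[O.X/O../X.X]+1 (2,1)[O.X/O../.XX]+1
p3 O@[OXX/O../..X]: (1,1)[OXX/OO./..X]-1* (1,2)[OXX/O.O/..X]-1 (2,0)[OXX/O../O.X]-1 (2,1)[OXX/O../.OX]-1
p4 X@[OXX/OO./..X]: (1,2)[OXX/OOX/..X]+1* (2,0)[OXX/OO./X.X]-1 (2,1)[OXX/OO./.XX]-1
p5 O@[OXX/OOX/..X] terminal -1; root [..X/O../..X] d6

value(..X/O../..X, O) = -1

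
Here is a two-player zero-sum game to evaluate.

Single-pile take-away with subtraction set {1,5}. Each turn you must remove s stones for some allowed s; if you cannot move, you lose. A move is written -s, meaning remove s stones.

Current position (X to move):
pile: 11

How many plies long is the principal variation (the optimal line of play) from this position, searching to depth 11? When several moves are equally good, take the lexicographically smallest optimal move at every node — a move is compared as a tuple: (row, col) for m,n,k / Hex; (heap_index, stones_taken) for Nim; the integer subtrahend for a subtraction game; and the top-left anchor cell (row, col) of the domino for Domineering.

PV length from [11]: 11 plies

[11] X move#1: -1:+1/10*, -5:+1/6
[10] O move#2: -1:-1/9*, -5:-1/5
[9] X move#3: -1:+1/8*, -5:+1/4
[8] O move#4: -1:-1/7*, -5:-1/3
[7] X move#5: -1:+1/6*, -5:+1/2
[6] O move#6: -1:-1/5*, -5:-1/1
[5] X move#7: -1:+1/4*, -5:+1/0
[4] O move#8: -1:-1/3*
[3] X move#9: -1:+1/2*
[2] O move#10: -1:-1/1*
[1] X move#11: -1:+1/0*
[0] end (terminal -1, O#12); searched 11 to 11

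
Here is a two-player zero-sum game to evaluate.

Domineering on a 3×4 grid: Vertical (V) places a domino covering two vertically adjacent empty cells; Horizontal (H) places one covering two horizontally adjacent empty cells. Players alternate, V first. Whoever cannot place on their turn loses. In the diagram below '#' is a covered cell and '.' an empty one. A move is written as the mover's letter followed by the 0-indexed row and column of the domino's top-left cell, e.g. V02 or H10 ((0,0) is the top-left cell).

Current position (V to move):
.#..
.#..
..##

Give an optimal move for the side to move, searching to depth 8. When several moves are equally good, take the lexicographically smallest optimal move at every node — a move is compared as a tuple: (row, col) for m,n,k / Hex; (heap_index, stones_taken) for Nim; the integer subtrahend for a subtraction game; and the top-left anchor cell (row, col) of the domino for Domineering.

p1 V@[.#../.#../..##]: V00[##../##../..##]-1 V02[.##./.##./..##]+1* V03[.#.#/.#.#/..##]+1 V10[.#../##../#.##]-1
p2 H@[.##./.##./..##]: H20[.##./.##./####]-1*
p3 V@[.##./.##./####]: V00[###./###./####]+1* V03[.###/.###/####]+1
p4 H@[###./###./####] terminal -1; root [.#../.#../..##] d8

V's best at [.#../.#../..##]: V02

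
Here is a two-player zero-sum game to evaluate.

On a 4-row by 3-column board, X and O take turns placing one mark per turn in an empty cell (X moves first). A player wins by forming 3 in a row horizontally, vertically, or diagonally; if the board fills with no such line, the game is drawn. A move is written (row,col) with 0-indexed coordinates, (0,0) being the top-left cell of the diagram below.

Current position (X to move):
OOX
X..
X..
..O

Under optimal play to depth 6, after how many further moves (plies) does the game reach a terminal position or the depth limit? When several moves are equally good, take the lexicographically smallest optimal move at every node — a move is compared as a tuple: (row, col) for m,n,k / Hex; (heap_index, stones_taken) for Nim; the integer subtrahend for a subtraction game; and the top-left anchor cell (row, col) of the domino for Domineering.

PV length from [OOX/X../X../..O]: 1 ply

p1 X@[OOX/X../X../..O]: (1,1)[OOX/XX./X../..O]+1* (1,2)[OOX/X.X/X../..O]+1 (2,1)[OOX/X../XX./..O]+1 (2,2)[OOX/X../X.X/..O]+1 (3,0)[OOX/X../X../X.O]+1 (3,1)[OOX/X../X../.XO]+1
p2 O@[OOX/XX./X../..O] terminal -1; root [OOX/X../X../..O] d6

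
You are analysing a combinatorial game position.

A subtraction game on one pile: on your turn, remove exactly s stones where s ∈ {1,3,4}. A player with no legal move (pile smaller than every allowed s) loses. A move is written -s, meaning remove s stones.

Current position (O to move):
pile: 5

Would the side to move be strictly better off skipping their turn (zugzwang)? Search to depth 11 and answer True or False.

zugzwang(5, O) = False

p1 O@[5]: -1[4]-1 -3[2]+1* -4[1]-1
p2 X@[2]: -1[1]-1*
p3 O@[1]: -1[0]+1*
p4 X@[0] terminal -1; root [5] d11
suppose O passes — search the same position with X to move:
pass> p1 X@[5]: -1[4]-1 -3[2]+1* -4[1]-1
pass> p2 O@[2]: -1[1]-1*
pass> p3 X@[1]: -1[0]+1*
pass> p4 O@[0] terminal -1; root [5] d11
for O: play +1, pass -1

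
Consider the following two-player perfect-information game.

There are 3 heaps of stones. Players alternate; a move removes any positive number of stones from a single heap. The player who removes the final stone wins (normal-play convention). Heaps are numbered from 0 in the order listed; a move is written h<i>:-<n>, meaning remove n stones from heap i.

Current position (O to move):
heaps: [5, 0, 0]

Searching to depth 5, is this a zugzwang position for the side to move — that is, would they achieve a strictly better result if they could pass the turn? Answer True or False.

[(5,0,0)] O move#1: h0:-1:-1/(4,0,0), h0:-2:-1/(3,0,0), h0:-3:-1/(2,0,0), h0:-4:-1/(1,0,0), h0:-5:+1/(0,0,0)*
[(0,0,0)] end (terminal -1, X#2); searched (5,0,0) to 5
if O skipped the turn, X would face:
~ [(5,0,0)] X move#1: h0:-1:-1/(4,0,0), h0:-2:-1/(3,0,0), h0:-3:-1/(2,0,0), h0:-4:-1/(1,0,0), h0:-5:+1/(0,0,0)*
~ [(0,0,0)] end (terminal -1, O#2); searched (5,0,0) to 5
compare (O): move=+1 vs pass=-1

zugzwang((5,0,0), O) = False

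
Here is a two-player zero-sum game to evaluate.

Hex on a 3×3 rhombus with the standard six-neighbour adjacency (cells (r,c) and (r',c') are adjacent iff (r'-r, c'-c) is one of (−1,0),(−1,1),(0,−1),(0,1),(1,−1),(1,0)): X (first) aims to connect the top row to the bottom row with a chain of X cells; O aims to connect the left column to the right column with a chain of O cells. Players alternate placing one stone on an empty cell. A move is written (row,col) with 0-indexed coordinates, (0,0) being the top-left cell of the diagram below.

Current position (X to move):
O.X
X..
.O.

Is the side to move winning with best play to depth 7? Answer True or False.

[O.X/X../.O.] X move#1: (0,1):-1/OXX/X../.O., (1,1):-1/O.X/XX./.O., (1,2):+1/O.X/X.X/.O.*, (2,0):+1/O.X/X../XO., (2,2):+1/O.X/X../.OX
[O.X/X.X/.O.] O move#2: (0,1):-1/OOX/X.X/.O.*, (1,1):-1/O.X/XOX/.O., (2,0):-1/O.X/X.X/OO., (2,2):-1/O.X/X.X/.OO
[OOX/X.X/.O.] X move#3: (1,1):+1/OOX/XXX/.O.*, (2,0):+1/OOX/X.X/XO., (2,2):+1/OOX/X.X/.OX
[OOX/XXX/.O.] O move#4: (2,0):-1/OOX/XXX/OO.*, (2,2):-1/OOX/XXX/.OO
[OOX/XXX/OO.] X move#5: (2,2):+1/OOX/XXX/OOX*
[OOX/XXX/OOX] end (terminal -1, O#6); searched O.X/X../.O. to 7

X winning at [O.X/X../.O.]: True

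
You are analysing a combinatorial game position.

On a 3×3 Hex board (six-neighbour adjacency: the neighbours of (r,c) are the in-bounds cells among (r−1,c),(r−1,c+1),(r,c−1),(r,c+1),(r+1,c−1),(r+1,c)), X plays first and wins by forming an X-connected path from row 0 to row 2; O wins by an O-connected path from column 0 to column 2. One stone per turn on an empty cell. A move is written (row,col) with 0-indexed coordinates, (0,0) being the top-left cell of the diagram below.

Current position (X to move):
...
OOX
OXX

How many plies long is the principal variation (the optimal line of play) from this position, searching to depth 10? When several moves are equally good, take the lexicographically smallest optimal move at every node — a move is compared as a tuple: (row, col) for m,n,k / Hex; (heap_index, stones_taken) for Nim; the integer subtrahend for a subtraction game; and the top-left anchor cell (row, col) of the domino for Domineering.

p1 X@[.../OOX/OXX]: (0,0)[X../OOX/OXX]-1 (0,1)[.X./OOX/OXX]-1 (0,2)[..X/OOX/OXX]+1*
p2 O@[..X/OOX/OXX] terminal -1; root [.../OOX/OXX] d10

PV length from [.../OOX/OXX]: 1 ply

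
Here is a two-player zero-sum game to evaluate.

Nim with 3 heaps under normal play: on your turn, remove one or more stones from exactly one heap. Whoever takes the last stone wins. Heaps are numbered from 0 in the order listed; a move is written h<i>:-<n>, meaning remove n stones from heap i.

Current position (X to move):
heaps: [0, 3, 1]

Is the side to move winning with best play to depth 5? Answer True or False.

X winning at [(0,3,1)]: True

[(0,3,1)] X move#1: h1:-1:-1/(0,2,1), h1:-2:+1/(0,1,1)*, h1:-3:-1/(0,0,1), h2:-1:-1/(0,3,0)
[(0,1,1)] O move#2: h1:-1:-1/(0,0,1)*, h2:-1:-1/(0,1,0)
[(0,0,1)] X move#3: h2:-1:+1/(0,0,0)*
[(0,0,0)] end (terminal -1, O#4); searched (0,3,1) to 5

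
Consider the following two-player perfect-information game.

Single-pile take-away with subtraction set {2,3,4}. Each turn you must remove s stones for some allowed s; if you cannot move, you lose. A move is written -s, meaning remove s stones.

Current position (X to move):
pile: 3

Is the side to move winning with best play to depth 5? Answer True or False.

ply 1, X at 3 | -2=+1→1*; -3=+1→0
ply 2: 1 is terminal -1 (O); from 3 depth 5

X winning at [3]: True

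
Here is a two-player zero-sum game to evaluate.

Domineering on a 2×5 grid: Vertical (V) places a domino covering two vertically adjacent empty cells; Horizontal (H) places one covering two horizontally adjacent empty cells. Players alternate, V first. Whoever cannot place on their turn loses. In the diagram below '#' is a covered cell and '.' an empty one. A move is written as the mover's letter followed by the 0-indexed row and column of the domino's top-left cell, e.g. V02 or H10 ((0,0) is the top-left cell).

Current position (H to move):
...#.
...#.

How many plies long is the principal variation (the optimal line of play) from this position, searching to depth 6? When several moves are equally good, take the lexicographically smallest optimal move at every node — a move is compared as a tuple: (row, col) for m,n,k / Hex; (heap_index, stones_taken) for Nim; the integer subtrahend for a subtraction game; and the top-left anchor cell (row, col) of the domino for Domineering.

PV length from [...#./...#.]: 4 plies

p1 H@[...#./...#.]: H00[##.#./...#.]-1* H01[.###./...#.]-1 H10[...#./##.#.]-1 H11[...#./.###.]-1
p2 V@[##.#./...#.]: V02[####./..##.]+1* V04[##.##/...##]-1
p3 H@[####./..##.]: H10[####./####.]-1*
p4 V@[####./####.]: V04[#####/#####]+1*
p5 H@[#####/#####] terminal -1; root [...#./...#.] d6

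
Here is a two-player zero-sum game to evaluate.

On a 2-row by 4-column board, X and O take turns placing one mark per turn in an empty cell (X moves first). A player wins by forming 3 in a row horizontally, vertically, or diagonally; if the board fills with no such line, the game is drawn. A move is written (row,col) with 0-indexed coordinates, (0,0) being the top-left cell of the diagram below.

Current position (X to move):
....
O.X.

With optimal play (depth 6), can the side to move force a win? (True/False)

X winning at [..../O.X.]: False

p1 X@[..../O.X.]: (0,0)[X.../O.X.]+0* (0,1)[.X../O.X.]+0 (0,2)[..X./O.X.]+0 (0,3)[...X/O.X.]+0 (1,1)[..../OXX.]+0 (1,3)[..../O.XX]+0
p2 O@[X.../O.X.]: (0,1)[XO../O.X.]+0* (0,2)[X.O./O.X.]+0 (0,3)[X..O/O.X.]+0 (1,1)[X.../OOX.]+0 (1,3)[X.../O.XO]+0
p3 X@[XO../O.X.]: (0,2)[XOX./O.X.]+0* (0,3)[XO.X/O.X.]+0 (1,1)[XO../OXX.]+0 (1,3)[XO../O.XX]+0
p4 O@[XOX./O.X.]: (0,3)[XOXO/O.X.]+0* (1,1)[XOX./OOX.]+0 (1,3)[XOX./O.XO]+0
p5 X@[XOXO/O.X.]: (1,1)[XOXO/OXX.]+0* (1,3)[XOXO/O.XX]+0
p6 O@[XOXO/OXX.]: (1,3)[XOXO/OXXO]+0*
p7 X@[XOXO/OXXO] terminal +0; root [..../O.X.] d6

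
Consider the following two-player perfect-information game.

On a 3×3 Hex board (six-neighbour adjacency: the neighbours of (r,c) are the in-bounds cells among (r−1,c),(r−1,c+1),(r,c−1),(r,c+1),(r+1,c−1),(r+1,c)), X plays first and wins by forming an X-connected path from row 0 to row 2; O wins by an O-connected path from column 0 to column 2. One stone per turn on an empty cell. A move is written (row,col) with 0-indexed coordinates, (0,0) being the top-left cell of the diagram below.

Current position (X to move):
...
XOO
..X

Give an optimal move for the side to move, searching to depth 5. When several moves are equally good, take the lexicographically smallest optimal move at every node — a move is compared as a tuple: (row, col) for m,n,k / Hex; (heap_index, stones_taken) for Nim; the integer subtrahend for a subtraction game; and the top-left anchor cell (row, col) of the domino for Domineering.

[.../XOO/..X] X move#1: (0,0):-1/X../XOO/..X, (0,1):-1/.X./XOO/..X, (0,2):-1/..X/XOO/..X, (2,0):+1/.../XOO/X.X*, (2,1):-1/.../XOO/.XX
[.../XOO/X.X] O move#2: (0,0):-1/O../XOO/X.X*, (0,1):-1/.O./XOO/X.X, (0,2):-1/..O/XOO/X.X, (2,1):-1/.../XOO/XOX
[O../XOO/X.X] X move#3: (0,1):+1/OX./XOO/X.X*, (0,2):-1/O.X/XOO/X.X, (2,1):-1/O../XOO/XXX
[OX./XOO/X.X] end (terminal -1, O#4); searched .../XOO/..X to 5

X's best at [.../XOO/..X]: (2,0)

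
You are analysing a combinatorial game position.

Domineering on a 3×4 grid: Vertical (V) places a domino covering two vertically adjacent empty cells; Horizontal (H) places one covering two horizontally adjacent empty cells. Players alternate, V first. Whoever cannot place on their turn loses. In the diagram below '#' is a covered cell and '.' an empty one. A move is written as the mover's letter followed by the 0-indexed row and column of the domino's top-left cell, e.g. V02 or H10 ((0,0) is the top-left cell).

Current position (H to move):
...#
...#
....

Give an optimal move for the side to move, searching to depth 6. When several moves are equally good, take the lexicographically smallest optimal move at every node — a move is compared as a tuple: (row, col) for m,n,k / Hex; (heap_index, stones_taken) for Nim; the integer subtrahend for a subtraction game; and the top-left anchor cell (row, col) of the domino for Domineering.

p1 H@[...#/...#/....]: H00[##.#/...#/....]-1 H01[.###/...#/....]-1 H10[...#/##.#/....]+1* H11[...#/.###/....]+1 H20[...#/...#/##..]-1 H21[...#/...#/.##.]-1 H22[...#/...#/..##]-1
p2 V@[...#/##.#/....]: V02[..##/####/....]-1* V12[...#/####/..#.]-1
p3 H@[..##/####/....]: H00[####/####/....]+1* H20[..##/####/##..]+1 H21[..##/####/.##.]+1 H22[..##/####/..##]+1
p4 V@[####/####/....] terminal -1; root [...#/...#/....] d6

H's best at [...#/...#/....]: H10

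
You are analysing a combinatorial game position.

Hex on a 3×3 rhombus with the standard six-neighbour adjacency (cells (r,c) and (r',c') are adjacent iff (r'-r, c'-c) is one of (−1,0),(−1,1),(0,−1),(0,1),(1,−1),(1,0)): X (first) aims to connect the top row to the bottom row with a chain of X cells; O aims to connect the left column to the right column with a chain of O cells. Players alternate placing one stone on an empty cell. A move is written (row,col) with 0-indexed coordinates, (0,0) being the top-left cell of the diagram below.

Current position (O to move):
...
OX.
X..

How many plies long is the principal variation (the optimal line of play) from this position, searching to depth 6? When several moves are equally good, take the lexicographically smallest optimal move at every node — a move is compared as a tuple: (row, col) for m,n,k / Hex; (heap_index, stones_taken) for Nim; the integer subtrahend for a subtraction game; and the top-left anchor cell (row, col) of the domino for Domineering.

[.../OX./X..] O move#1: (0,0):-1/O../OX./X..*, (0,1):-1/.O./OX./X.., (0,2):-1/..O/OX./X.., (1,2):-1/.../OXO/X.., (2,1):-1/.../OX./XO., (2,2):-1/.../OX./X.O
[O../OX./X..] X move#2: (0,1):+1/OX./OX./X..*, (0,2):+1/O.X/OX./X.., (1,2):+1/O../OXX/X.., (2,1):+1/O../OX./XX., (2,2):+1/O../OX./X.X
[OX./OX./X..] end (terminal -1, O#3); searched .../OX./X.. to 6

PV length from [.../OX./X..]: 2 plies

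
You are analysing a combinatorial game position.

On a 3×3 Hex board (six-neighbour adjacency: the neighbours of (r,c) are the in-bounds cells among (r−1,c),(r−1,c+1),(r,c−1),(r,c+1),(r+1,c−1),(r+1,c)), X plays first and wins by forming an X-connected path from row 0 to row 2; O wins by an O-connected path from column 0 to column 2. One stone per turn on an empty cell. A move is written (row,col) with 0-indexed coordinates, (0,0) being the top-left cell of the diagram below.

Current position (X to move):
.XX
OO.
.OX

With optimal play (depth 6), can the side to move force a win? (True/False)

X winning at [.XX/OO./.OX]: True

[.XX/OO./.OX] X move#1: (0,0):-1/XXX/OO./.OX, (1,2):+1/.XX/OOX/.OX*, (2,0):-1/.XX/OO./XOX
[.XX/OOX/.OX] end (terminal -1, O#2); searched .XX/OO./.OX to 6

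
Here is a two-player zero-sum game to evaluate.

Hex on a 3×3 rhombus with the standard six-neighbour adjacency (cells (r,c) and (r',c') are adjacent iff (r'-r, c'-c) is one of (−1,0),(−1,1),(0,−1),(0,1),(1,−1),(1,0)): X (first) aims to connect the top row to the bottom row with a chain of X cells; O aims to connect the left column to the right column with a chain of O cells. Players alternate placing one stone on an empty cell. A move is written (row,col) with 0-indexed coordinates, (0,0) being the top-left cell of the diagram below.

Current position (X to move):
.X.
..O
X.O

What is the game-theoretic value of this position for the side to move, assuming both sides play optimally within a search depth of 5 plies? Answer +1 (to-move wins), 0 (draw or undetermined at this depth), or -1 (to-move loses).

ply 1, X at .X./..O/X.O | (0,0)=+1→XX./..O/X.O*; (0,2)=+1→.XX/..O/X.O; (1,0)=+1→.X./X.O/X.O; (1,1)=+1→.X./.XO/X.O; (2,1)=+1→.X./..O/XXO
ply 2, O at XX./..O/X.O | (0,2)=-1→XXO/..O/X.O*; (1,0)=-1→XX./O.O/X.O; (1,1)=-1→XX./.OO/X.O; (2,1)=-1→XX./..O/XOO
ply 3, X at XXO/..O/X.O | (1,0)=+1→XXO/X.O/X.O*; (1,1)=+1→XXO/.XO/X.O; (2,1)=+1→XXO/..O/XXO
ply 4: XXO/X.O/X.O is terminal -1 (O); from .X./..O/X.O depth 5

value(.X./..O/X.O, X) = +1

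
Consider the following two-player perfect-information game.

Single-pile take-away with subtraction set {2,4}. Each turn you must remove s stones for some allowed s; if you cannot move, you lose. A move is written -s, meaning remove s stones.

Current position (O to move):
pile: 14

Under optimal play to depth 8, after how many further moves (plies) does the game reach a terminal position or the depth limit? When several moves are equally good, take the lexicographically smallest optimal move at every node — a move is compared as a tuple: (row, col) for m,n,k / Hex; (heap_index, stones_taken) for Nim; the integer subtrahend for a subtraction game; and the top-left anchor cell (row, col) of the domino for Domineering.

[14] O move#1: -2:+1/12*, -4:-1/10
[12] X move#2: -2:-1/10*, -4:-1/8
[10] O move#3: -2:-1/8, -4:+1/6*
[6] X move#4: -2:-1/4*, -4:-1/2
[4] O move#5: -2:-1/2, -4:+1/0*
[0] end (terminal -1, X#6); searched 14 to 8

PV length from [14]: 5 plies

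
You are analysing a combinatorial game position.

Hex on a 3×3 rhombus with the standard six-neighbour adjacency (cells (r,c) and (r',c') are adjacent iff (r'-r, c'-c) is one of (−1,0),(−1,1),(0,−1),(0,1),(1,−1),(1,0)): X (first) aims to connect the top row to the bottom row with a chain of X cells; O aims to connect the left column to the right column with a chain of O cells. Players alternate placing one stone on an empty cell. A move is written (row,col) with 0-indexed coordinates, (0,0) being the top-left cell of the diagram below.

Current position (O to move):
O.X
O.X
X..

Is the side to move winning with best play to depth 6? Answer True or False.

O winning at [O.X/O.X/X..]: False

p1 O@[O.X/O.X/X..]: (0,1)[OOX/O.X/X..]-1* (1,1)[O.X/OOX/X..]-1 (2,1)[O.X/O.X/XO.]-1 (2,2)[O.X/O.X/X.O]-1
p2 X@[OOX/O.X/X..]: (1,1)[OOX/OXX/X..]+1* (2,1)[OOX/O.X/XX.]+1 (2,2)[OOX/O.X/X.X]+1
p3 O@[OOX/OXX/X..] terminal -1; root [O.X/O.X/X..] d6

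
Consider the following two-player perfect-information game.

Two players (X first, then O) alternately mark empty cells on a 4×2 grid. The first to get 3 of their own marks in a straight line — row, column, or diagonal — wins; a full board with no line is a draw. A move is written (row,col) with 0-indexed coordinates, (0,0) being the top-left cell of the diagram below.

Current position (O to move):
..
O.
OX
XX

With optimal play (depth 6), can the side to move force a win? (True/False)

O winning at [../O./OX/XX]: True

ply 1, O at ../O./OX/XX | (0,0)=+1→O./O./OX/XX*; (0,1)=-1→.O/O./OX/XX; (1,1)=+0→../OO/OX/XX
ply 2: O./O./OX/XX is terminal -1 (X); from ../O./OX/XX depth 6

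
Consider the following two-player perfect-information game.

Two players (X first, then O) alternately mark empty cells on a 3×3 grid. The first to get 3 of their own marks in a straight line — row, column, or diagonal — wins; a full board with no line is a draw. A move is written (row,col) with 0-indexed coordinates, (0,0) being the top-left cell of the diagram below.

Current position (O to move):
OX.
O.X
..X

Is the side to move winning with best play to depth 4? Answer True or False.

ply 1, O at OX./O.X/..X | (0,2)=+0→OXO/O.X/..X; (1,1)=-1→OX./OOX/..X; (2,0)=+1→OX./O.X/O.X*; (2,1)=-1→OX./O.X/.OX
ply 2: OX./O.X/O.X is terminal -1 (X); from OX./O.X/..X depth 4

O winning at [OX./O.X/..X]: True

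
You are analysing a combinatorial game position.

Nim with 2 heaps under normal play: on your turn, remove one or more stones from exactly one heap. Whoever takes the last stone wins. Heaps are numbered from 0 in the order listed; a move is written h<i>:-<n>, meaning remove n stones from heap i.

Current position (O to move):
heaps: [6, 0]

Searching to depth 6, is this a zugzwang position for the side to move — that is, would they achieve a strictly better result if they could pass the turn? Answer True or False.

ply 1, O at (6,0) | h0:-1=-1→(5,0); h0:-2=-1→(4,0); h0:-3=-1→(3,0); h0:-4=-1→(2,0); h0:-5=-1→(1,0); h0:-6=+1→(0,0)*
ply 2: (0,0) is terminal -1 (X); from (6,0) depth 6
suppose O passes — search the same position with X to move:
pass> ply 1, X at (6,0) | h0:-1=-1→(5,0); h0:-2=-1→(4,0); h0:-3=-1→(3,0); h0:-4=-1→(2,0); h0:-5=-1→(1,0); h0:-6=+1→(0,0)*
pass> ply 2: (0,0) is terminal -1 (O); from (6,0) depth 6
for O: play +1, pass -1

zugzwang((6,0), O) = False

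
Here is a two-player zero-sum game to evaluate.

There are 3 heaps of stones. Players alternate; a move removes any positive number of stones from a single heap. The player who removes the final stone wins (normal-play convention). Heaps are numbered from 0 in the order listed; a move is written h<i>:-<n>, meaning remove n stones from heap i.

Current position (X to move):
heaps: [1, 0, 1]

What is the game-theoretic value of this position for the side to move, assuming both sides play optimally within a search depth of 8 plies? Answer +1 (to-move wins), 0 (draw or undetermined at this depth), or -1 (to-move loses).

value((1,0,1), X) = -1

[(1,0,1)] X move#1: h0:-1:-1/(0,0,1)*, h2:-1:-1/(1,0,0)
[(0,0,1)] O move#2: h2:-1:+1/(0,0,0)*
[(0,0,0)] end (terminal -1, X#3); searched (1,0,1) to 8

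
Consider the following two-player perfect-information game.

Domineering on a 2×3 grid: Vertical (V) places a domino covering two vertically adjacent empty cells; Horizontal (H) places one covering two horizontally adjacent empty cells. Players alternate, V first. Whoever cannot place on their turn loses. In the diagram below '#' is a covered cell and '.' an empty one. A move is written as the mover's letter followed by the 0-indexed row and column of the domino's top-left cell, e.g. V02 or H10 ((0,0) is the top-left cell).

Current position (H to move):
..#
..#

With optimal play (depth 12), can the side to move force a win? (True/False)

[..#/..#] H move#1: H00:+1/###/..#*, H10:+1/..#/###
[###/..#] end (terminal -1, V#2); searched ..#/..# to 12

H winning at [..#/..#]: True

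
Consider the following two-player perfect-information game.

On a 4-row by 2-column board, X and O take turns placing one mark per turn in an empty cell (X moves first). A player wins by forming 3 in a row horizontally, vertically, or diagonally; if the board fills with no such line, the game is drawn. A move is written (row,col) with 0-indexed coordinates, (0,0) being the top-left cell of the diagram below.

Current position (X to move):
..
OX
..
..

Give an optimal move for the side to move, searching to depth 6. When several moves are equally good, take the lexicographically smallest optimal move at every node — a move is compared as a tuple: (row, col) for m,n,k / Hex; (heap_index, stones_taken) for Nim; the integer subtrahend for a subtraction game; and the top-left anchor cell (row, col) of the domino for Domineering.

ply 1, X at ../OX/../.. | (0,0)=+0→X./OX/../..; (0,1)=+0→.X/OX/../..; (2,0)=+0→../OX/X./..; (2,1)=+1→../OX/.X/..*; (3,0)=+0→../OX/../X.; (3,1)=+0→../OX/../.X
ply 2, O at ../OX/.X/.. | (0,0)=-1→O./OX/.X/..*; (0,1)=-1→.O/OX/.X/..; (2,0)=-1→../OX/OX/..; (3,0)=-1→../OX/.X/O.; (3,1)=-1→../OX/.X/.O
ply 3, X at O./OX/.X/.. | (0,1)=+1→OX/OX/.X/..*; (2,0)=+1→O./OX/XX/..; (3,0)=-1→O./OX/.X/X.; (3,1)=+1→O./OX/.X/.X
ply 4: OX/OX/.X/.. is terminal -1 (O); from ../OX/../.. depth 6

X's best at [../OX/../..]: (2,1)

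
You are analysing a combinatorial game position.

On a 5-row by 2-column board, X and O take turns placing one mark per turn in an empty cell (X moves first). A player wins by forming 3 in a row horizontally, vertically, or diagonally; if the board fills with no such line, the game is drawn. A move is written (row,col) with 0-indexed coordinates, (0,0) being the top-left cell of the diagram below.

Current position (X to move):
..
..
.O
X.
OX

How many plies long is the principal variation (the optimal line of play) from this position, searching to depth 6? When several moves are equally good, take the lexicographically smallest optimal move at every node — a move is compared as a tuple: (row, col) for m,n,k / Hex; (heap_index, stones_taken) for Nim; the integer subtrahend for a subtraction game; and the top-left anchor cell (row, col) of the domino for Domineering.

[../../.O/X./OX] X move#1: (0,0):-1/X./../.O/X./OX, (0,1):+0/.X/../.O/X./OX*, (1,0):+0/../X./.O/X./OX, (1,1):+0/../.X/.O/X./OX, (2,0):+0/../../XO/X./OX, (3,1):+0/../../.O/XX/OX
[.X/../.O/X./OX] O move#2: (0,0):+0/OX/../.O/X./OX*, (1,0):+0/.X/O./.O/X./OX, (1,1):+0/.X/.O/.O/X./OX, (2,0):+0/.X/../OO/X./OX, (3,1):+0/.X/../.O/XO/OX
[OX/../.O/X./OX] X move#3: (1,0):+0/OX/X./.O/X./OX*, (1,1):+0/OX/.X/.O/X./OX, (2,0):+0/OX/../XO/X./OX, (3,1):+0/OX/../.O/XX/OX
[OX/X./.O/X./OX] O move#4: (1,1):-1/OX/XO/.O/X./OX, (2,0):+0/OX/X./OO/X./OX*, (3,1):-1/OX/X./.O/XO/OX
[OX/X./OO/X./OX] X move#5: (1,1):+0/OX/XX/OO/X./OX*, (3,1):+0/OX/X./OO/XX/OX
[OX/XX/OO/X./OX] O move#6: (3,1):+0/OX/XX/OO/XO/OX*
[OX/XX/OO/XO/OX] end (terminal +0, X#7); searched ../../.O/X./OX to 6

PV length from [../../.O/X./OX]: 6 plies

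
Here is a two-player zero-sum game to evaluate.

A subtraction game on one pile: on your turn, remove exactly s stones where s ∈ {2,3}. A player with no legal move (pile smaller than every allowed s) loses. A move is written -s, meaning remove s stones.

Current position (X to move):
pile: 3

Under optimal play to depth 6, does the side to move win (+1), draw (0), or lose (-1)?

[3] X move#1: -2:+1/1*, -3:+1/0
[1] end (terminal -1, O#2); searched 3 to 6

value(3, X) = +1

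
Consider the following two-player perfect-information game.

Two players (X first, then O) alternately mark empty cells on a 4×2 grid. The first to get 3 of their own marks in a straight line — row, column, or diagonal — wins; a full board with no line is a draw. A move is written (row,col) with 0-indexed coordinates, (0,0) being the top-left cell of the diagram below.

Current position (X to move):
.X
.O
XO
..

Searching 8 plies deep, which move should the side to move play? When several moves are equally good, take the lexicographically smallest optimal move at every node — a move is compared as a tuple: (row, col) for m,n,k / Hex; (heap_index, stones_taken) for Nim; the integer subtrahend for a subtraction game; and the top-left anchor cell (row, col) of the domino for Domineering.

X's best at [.X/.O/XO/..]: (3,1)

p1 X@[.X/.O/XO/..]: (0,0)[XX/.O/XO/..]-1 (1,0)[.X/XO/XO/..]-1 (3,0)[.X/.O/XO/X.]-1 (3,1)[.X/.O/XO/.X]+0*
p2 O@[.X/.O/XO/.X]: (0,0)[OX/.O/XO/.X]+0* (1,0)[.X/OO/XO/.X]+0 (3,0)[.X/.O/XO/OX]+0
p3 X@[OX/.O/XO/.X]: (1,0)[OX/XO/XO/.X]+0* (3,0)[OX/.O/XO/XX]+0
p4 O@[OX/XO/XO/.X]: (3,0)[OX/XO/XO/OX]+0*
p5 X@[OX/XO/XO/OX] terminal +0; root [.X/.O/XO/..] d8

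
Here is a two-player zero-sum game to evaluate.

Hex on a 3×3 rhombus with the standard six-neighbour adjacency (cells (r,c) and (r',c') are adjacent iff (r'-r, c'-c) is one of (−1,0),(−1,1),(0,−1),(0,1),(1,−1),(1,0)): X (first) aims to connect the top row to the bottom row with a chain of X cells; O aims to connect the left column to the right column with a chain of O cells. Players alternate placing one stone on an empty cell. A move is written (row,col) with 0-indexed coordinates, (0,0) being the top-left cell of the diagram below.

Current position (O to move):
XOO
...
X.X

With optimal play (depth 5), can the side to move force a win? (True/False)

O winning at [XOO/.../X.X]: True

[XOO/.../X.X] O move#1: (1,0):+1/XOO/O../X.X*, (1,1):-1/XOO/.O./X.X, (1,2):-1/XOO/..O/X.X, (2,1):-1/XOO/.../XOX
[XOO/O../X.X] end (terminal -1, X#2); searched XOO/.../X.X to 5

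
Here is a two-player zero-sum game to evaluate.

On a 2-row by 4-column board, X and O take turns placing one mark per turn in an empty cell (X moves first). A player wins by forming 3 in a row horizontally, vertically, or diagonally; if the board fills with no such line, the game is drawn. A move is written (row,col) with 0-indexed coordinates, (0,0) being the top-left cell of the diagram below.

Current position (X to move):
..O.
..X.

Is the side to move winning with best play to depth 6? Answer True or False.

X winning at [..O./..X.]: True

p1 X@[..O./..X.]: (0,0)[X.O./..X.]+0 (0,1)[.XO./..X.]+0 (0,3)[..OX/..X.]+0 (1,0)[..O./X.X.]+0 (1,1)[..O./.XX.]+1* (1,3)[..O./..XX]+0
p2 O@[..O./.XX.]: (0,0)[O.O./.XX.]-1* (0,1)[.OO./.XX.]-1 (0,3)[..OO/.XX.]-1 (1,0)[..O./OXX.]-1 (1,3)[..O./.XXO]-1
p3 X@[O.O./.XX.]: (0,1)[OXO./.XX.]+1* (0,3)[O.OX/.XX.]-1 (1,0)[O.O./XXX.]+1 (1,3)[O.O./.XXX]+1
p4 O@[OXO./.XX.]: (0,3)[OXOO/.XX.]-1* (1,0)[OXO./OXX.]-1 (1,3)[OXO./.XXO]-1
p5 X@[OXOO/.XX.]: (1,0)[OXOO/XXX.]+1* (1,3)[OXOO/.XXX]+1
p6 O@[OXOO/XXX.] terminal -1; root [..O./..X.] d6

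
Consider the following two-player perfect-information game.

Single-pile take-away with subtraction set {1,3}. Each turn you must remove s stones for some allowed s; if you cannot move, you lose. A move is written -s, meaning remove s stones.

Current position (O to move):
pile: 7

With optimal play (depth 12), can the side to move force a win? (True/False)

O winning at [7]: True

[7] O move#1: -1:+1/6*, -3:+1/4
[6] X move#2: -1:-1/5*, -3:-1/3
[5] O move#3: -1:+1/4*, -3:+1/2
[4] X move#4: -1:-1/3*, -3:-1/1
[3] O move#5: -1:+1/2*, -3:+1/0
[2] X move#6: -1:-1/1*
[1] O move#7: -1:+1/0*
[0] end (terminal -1, X#8); searched 7 to 12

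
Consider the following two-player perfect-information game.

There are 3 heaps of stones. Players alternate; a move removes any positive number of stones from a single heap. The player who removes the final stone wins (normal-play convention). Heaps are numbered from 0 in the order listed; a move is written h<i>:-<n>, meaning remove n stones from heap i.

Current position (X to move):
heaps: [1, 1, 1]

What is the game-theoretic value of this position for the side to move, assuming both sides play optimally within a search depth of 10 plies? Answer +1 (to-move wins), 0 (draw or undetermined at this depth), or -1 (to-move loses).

ply 1, X at (1,1,1) | h0:-1=+1→(0,1,1)*; h1:-1=+1→(1,0,1); h2:-1=+1→(1,1,0)
ply 2, O at (0,1,1) | h1:-1=-1→(0,0,1)*; h2:-1=-1→(0,1,0)
ply 3, X at (0,0,1) | h2:-1=+1→(0,0,0)*
ply 4: (0,0,0) is terminal -1 (O); from (1,1,1) depth 10

value((1,1,1), X) = +1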